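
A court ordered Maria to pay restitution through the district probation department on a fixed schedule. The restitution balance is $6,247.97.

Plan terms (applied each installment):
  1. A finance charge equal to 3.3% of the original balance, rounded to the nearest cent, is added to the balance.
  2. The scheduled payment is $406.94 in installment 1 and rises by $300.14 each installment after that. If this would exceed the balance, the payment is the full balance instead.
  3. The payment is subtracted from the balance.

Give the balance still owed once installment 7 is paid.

$0.00

Installment 1: opening $6,247.97; interest $206.18 → $6,454.15; payment $406.94; balance $6,047.21
Installment 2: opening $6,047.21; interest $206.18 → $6,253.39; payment $707.08; balance $5,546.31
Installment 3: opening $5,546.31; interest $206.18 → $5,752.49; payment $1,007.22; balance $4,745.27
Installment 4: opening $4,745.27; interest $206.18 → $4,951.45; payment $1,307.36; balance $3,644.09
Installment 5: opening $3,644.09; interest $206.18 → $3,850.27; payment $1,607.50; balance $2,242.77
Installment 6: opening $2,242.77; interest $206.18 → $2,448.95; payment $1,907.64; balance $541.31
Installment 7: opening $541.31; interest $206.18 → $747.49; payment $747.49; balance $0.00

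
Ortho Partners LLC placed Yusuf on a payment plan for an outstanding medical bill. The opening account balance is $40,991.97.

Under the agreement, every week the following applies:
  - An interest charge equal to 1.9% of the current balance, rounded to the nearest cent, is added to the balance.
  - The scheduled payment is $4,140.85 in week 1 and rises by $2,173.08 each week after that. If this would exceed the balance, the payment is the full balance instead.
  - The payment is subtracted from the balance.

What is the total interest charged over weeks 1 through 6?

$2,852.67

Week 1: opening $40,991.97; interest $778.85 → $41,770.82; payment $4,140.85; balance $37,629.97
Week 2: opening $37,629.97; interest $714.97 → $38,344.94; payment $6,313.93; balance $32,031.01
Week 3: opening $32,031.01; interest $608.59 → $32,639.60; payment $8,487.01; balance $24,152.59
Week 4: opening $24,152.59; interest $458.90 → $24,611.49; payment $10,660.09; balance $13,951.40
Week 5: opening $13,951.40; interest $265.08 → $14,216.48; payment $12,833.17; balance $1,383.31
Week 6: opening $1,383.31; interest $26.28 → $1,409.59; payment $1,409.59; balance $0.00
Total interest: $778.85 + $714.97 + $608.59 + $458.90 + $265.08 + $26.28 = $2,852.67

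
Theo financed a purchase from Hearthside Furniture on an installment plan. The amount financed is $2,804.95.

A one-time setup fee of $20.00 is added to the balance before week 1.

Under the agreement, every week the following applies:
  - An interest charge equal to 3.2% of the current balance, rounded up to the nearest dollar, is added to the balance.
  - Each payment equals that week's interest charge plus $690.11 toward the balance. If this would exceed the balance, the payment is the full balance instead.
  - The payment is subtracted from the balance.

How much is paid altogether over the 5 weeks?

$3,059.95

Week 1: $2,824.95 +$91.00 interest = $2,915.95; pay $781.11 → $2,134.84
Week 2: $2,134.84 +$69.00 interest = $2,203.84; pay $759.11 → $1,444.73
Week 3: $1,444.73 +$47.00 interest = $1,491.73; pay $737.11 → $754.62
Week 4: $754.62 +$25.00 interest = $779.62; pay $715.11 → $64.51
Week 5: $64.51 +$3.00 interest = $67.51; pay $67.51 → $0.00
Total paid: $3,059.95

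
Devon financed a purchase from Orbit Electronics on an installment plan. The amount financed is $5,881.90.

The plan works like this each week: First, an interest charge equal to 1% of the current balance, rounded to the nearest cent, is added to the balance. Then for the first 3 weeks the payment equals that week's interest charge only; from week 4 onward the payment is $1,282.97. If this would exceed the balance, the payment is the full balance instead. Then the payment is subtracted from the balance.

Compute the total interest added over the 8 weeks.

Week 1: $5,881.90 +$58.82 interest = $5,940.72; pay $58.82 → $5,881.90
Week 2: $5,881.90 +$58.82 interest = $5,940.72; pay $58.82 → $5,881.90
Week 3: $5,881.90 +$58.82 interest = $5,940.72; pay $58.82 → $5,881.90
Week 4: $5,881.90 +$58.82 interest = $5,940.72; pay $1,282.97 → $4,657.75
Week 5: $4,657.75 +$46.58 interest = $4,704.33; pay $1,282.97 → $3,421.36
Week 6: $3,421.36 +$34.21 interest = $3,455.57; pay $1,282.97 → $2,172.60
Week 7: $2,172.60 +$21.73 interest = $2,194.33; pay $1,282.97 → $911.36
Week 8: $911.36 +$9.11 interest = $920.47; pay $920.47 → $0.00
Total interest: $58.82 + $58.82 + $58.82 + $58.82 + $46.58 + $34.21 + $21.73 + $9.11 = $346.91

$346.91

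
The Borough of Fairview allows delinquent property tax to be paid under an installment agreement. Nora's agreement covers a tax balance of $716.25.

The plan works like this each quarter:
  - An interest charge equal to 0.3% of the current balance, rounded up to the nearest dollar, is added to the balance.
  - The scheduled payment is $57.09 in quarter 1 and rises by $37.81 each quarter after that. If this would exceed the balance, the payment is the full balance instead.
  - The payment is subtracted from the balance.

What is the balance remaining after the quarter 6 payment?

$0.00

Quarter 1: opening $716.25; interest $3.00 → $719.25; payment $57.09; balance $662.16
Quarter 2: opening $662.16; interest $2.00 → $664.16; payment $94.90; balance $569.26
Quarter 3: opening $569.26; interest $2.00 → $571.26; payment $132.71; balance $438.55
Quarter 4: opening $438.55; interest $2.00 → $440.55; payment $170.52; balance $270.03
Quarter 5: opening $270.03; interest $1.00 → $271.03; payment $208.33; balance $62.70
Quarter 6: opening $62.70; interest $1.00 → $63.70; payment $63.70; balance $0.00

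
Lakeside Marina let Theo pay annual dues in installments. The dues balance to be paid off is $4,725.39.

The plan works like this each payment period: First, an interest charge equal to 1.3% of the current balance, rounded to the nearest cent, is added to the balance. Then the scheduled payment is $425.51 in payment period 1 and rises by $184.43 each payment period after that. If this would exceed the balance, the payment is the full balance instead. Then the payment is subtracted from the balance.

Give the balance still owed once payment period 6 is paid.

$0.00

Payment period 1: opening $4,725.39; interest $61.43 → $4,786.82; payment $425.51; balance $4,361.31
Payment period 2: opening $4,361.31; interest $56.70 → $4,418.01; payment $609.94; balance $3,808.07
Payment period 3: opening $3,808.07; interest $49.50 → $3,857.57; payment $794.37; balance $3,063.20
Payment period 4: opening $3,063.20; interest $39.82 → $3,103.02; payment $978.80; balance $2,124.22
Payment period 5: opening $2,124.22; interest $27.61 → $2,151.83; payment $1,163.23; balance $988.60
Payment period 6: opening $988.60; interest $12.85 → $1,001.45; payment $1,001.45; balance $0.00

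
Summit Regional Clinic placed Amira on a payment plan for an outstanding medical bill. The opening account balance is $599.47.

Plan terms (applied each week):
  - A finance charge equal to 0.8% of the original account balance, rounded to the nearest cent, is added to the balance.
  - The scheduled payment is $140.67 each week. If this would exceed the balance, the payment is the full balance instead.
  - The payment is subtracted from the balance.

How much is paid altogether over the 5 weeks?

Week 1: opening $599.47; interest $4.80 → $604.27; payment $140.67; balance $463.60
Week 2: opening $463.60; interest $4.80 → $468.40; payment $140.67; balance $327.73
Week 3: opening $327.73; interest $4.80 → $332.53; payment $140.67; balance $191.86
Week 4: opening $191.86; interest $4.80 → $196.66; payment $140.67; balance $55.99
Week 5: opening $55.99; interest $4.80 → $60.79; payment $60.79; balance $0.00
Total paid: $623.47

$623.47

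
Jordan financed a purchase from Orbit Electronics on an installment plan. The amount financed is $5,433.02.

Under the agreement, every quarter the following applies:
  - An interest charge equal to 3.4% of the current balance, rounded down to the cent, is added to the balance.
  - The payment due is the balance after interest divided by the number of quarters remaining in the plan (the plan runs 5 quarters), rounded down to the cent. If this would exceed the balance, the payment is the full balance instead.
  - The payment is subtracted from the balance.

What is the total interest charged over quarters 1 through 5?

Quarter 1: $5,433.02 +$184.72 interest = $5,617.74; pay $1,123.54 → $4,494.20
Quarter 2: $4,494.20 +$152.80 interest = $4,647.00; pay $1,161.75 → $3,485.25
Quarter 3: $3,485.25 +$118.49 interest = $3,603.74; pay $1,201.24 → $2,402.50
Quarter 4: $2,402.50 +$81.68 interest = $2,484.18; pay $1,242.09 → $1,242.09
Quarter 5: $1,242.09 +$42.23 interest = $1,284.32; pay $1,284.32 → $0.00
Total interest: $184.72 + $152.80 + $118.49 + $81.68 + $42.23 = $579.92

$579.92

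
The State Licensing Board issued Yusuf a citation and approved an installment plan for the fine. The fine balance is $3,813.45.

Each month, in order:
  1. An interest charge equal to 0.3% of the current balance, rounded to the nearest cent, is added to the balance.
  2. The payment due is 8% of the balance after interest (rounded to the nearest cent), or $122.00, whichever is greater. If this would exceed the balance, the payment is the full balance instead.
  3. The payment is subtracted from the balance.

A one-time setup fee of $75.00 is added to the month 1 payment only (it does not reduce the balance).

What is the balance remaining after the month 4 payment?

Month 1: opening $3,813.45; interest $11.44 → $3,824.89; payment $305.99 (+ $75.00 fee); balance $3,518.90
Month 2: opening $3,518.90; interest $10.56 → $3,529.46; payment $282.36; balance $3,247.10
Month 3: opening $3,247.10; interest $9.74 → $3,256.84; payment $260.55; balance $2,996.29
Month 4: opening $2,996.29; interest $8.99 → $3,005.28; payment $240.42; balance $2,764.86

$2,764.86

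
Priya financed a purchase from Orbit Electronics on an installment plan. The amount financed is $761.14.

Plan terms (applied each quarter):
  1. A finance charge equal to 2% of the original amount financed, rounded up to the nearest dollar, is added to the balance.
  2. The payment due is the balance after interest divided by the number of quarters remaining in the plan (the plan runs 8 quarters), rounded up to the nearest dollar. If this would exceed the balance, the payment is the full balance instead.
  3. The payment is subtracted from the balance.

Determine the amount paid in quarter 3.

Quarter 1: opening $761.14; interest $16.00 → $777.14; payment $98.00; balance $679.14
Quarter 2: opening $679.14; interest $16.00 → $695.14; payment $100.00; balance $595.14
Quarter 3: opening $595.14; interest $16.00 → $611.14; payment $102.00; balance $509.14

$102.00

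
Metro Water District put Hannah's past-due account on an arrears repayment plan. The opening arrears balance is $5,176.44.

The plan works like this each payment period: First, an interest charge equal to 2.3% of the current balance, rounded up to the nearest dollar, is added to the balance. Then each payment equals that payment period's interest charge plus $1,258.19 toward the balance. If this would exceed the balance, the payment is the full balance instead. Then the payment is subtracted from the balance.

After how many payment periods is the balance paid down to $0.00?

Payment period 1: opening $5,176.44; interest $120.00 → $5,296.44; payment $1,378.19; balance $3,918.25
Payment period 2: opening $3,918.25; interest $91.00 → $4,009.25; payment $1,349.19; balance $2,660.06
Payment period 3: opening $2,660.06; interest $62.00 → $2,722.06; payment $1,320.19; balance $1,401.87
Payment period 4: opening $1,401.87; interest $33.00 → $1,434.87; payment $1,291.19; balance $143.68
Payment period 5: opening $143.68; interest $4.00 → $147.68; payment $147.68; balance $0.00
Balance reaches $0.00 in payment period 5.

5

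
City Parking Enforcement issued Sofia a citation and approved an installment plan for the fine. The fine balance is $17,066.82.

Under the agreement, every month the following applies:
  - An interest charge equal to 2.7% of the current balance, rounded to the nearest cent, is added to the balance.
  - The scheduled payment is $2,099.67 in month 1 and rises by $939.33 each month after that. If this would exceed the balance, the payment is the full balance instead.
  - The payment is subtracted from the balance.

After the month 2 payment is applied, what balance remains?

Month 1: $17,066.82 +$460.80 interest = $17,527.62; pay $2,099.67 → $15,427.95
Month 2: $15,427.95 +$416.55 interest = $15,844.50; pay $3,039.00 → $12,805.50

$12,805.50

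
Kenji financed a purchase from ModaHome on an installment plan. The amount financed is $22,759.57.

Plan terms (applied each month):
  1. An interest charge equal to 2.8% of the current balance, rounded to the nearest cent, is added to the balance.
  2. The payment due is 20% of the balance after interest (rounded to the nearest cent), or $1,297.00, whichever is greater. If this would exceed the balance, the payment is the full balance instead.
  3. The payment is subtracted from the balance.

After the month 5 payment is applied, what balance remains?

$8,562.09

Month 1: $22,759.57 +$637.27 interest = $23,396.84; pay $4,679.37 → $18,717.47
Month 2: $18,717.47 +$524.09 interest = $19,241.56; pay $3,848.31 → $15,393.25
Month 3: $15,393.25 +$431.01 interest = $15,824.26; pay $3,164.85 → $12,659.41
Month 4: $12,659.41 +$354.46 interest = $13,013.87; pay $2,602.77 → $10,411.10
Month 5: $10,411.10 +$291.51 interest = $10,702.61; pay $2,140.52 → $8,562.09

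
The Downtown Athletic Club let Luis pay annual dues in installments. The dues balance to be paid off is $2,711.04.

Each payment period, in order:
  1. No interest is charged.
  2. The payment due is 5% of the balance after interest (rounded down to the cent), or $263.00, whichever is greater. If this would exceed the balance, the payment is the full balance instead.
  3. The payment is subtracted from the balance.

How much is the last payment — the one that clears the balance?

Payment period 1: opening $2,711.04; payment $263.00; balance $2,448.04
Payment period 2: opening $2,448.04; payment $263.00; balance $2,185.04
Payment period 3: opening $2,185.04; payment $263.00; balance $1,922.04
Payment period 4: opening $1,922.04; payment $263.00; balance $1,659.04
Payment period 5: opening $1,659.04; payment $263.00; balance $1,396.04
Payment period 6: opening $1,396.04; payment $263.00; balance $1,133.04
Payment period 7: opening $1,133.04; payment $263.00; balance $870.04
Payment period 8: opening $870.04; payment $263.00; balance $607.04
Payment period 9: opening $607.04; payment $263.00; balance $344.04
Payment period 10: opening $344.04; payment $263.00; balance $81.04
Payment period 11: opening $81.04; payment $81.04; balance $0.00

$81.04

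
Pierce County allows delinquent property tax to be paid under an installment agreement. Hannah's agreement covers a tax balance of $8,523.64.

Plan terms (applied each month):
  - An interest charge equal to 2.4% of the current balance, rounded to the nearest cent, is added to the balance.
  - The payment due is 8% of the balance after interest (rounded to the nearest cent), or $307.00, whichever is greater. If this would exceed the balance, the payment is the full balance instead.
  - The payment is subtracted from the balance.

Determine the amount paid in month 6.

$518.15

Month 1: opening $8,523.64; interest $204.57 → $8,728.21; payment $698.26; balance $8,029.95
Month 2: opening $8,029.95; interest $192.72 → $8,222.67; payment $657.81; balance $7,564.86
Month 3: opening $7,564.86; interest $181.56 → $7,746.42; payment $619.71; balance $7,126.71
Month 4: opening $7,126.71; interest $171.04 → $7,297.75; payment $583.82; balance $6,713.93
Month 5: opening $6,713.93; interest $161.13 → $6,875.06; payment $550.00; balance $6,325.06
Month 6: opening $6,325.06; interest $151.80 → $6,476.86; payment $518.15; balance $5,958.71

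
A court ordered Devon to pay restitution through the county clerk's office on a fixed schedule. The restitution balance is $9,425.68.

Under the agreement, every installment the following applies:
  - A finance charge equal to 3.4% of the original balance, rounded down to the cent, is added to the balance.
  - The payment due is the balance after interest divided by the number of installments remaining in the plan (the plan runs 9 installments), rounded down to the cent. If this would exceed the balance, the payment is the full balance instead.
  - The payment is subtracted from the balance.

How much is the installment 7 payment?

$1,473.19

Installment 1: $9,425.68 +$320.47 interest = $9,746.15; pay $1,082.90 → $8,663.25
Installment 2: $8,663.25 +$320.47 interest = $8,983.72; pay $1,122.96 → $7,860.76
Installment 3: $7,860.76 +$320.47 interest = $8,181.23; pay $1,168.74 → $7,012.49
Installment 4: $7,012.49 +$320.47 interest = $7,332.96; pay $1,222.16 → $6,110.80
Installment 5: $6,110.80 +$320.47 interest = $6,431.27; pay $1,286.25 → $5,145.02
Installment 6: $5,145.02 +$320.47 interest = $5,465.49; pay $1,366.37 → $4,099.12
Installment 7: $4,099.12 +$320.47 interest = $4,419.59; pay $1,473.19 → $2,946.40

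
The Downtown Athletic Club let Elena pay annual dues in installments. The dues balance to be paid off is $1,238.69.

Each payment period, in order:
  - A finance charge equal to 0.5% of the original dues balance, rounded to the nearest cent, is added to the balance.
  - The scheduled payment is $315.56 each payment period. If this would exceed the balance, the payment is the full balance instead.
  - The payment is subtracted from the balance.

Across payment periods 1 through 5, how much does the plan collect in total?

# | Opening | Interest | Payment | End bal
1 | $1,238.69 | $6.19 | $315.56 | $929.32
2 | $929.32 | $6.19 | $315.56 | $619.95
3 | $619.95 | $6.19 | $315.56 | $310.58
4 | $310.58 | $6.19 | $315.56 | $1.21
5 | $1.21 | $6.19 | $7.40 | $0.00
Total paid: $1,269.64

$1,269.64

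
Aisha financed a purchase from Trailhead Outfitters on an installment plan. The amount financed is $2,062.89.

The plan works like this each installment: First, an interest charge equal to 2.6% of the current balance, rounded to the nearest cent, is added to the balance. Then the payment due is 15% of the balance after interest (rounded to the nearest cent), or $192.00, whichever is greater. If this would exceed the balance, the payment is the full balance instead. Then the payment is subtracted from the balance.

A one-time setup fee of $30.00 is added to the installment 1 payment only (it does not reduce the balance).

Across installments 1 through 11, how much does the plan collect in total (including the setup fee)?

Installment 1: opening $2,062.89; interest $53.64 → $2,116.53; payment $317.48 (+ $30.00 fee); balance $1,799.05
Installment 2: opening $1,799.05; interest $46.78 → $1,845.83; payment $276.87; balance $1,568.96
Installment 3: opening $1,568.96; interest $40.79 → $1,609.75; payment $241.46; balance $1,368.29
Installment 4: opening $1,368.29; interest $35.58 → $1,403.87; payment $210.58; balance $1,193.29
Installment 5: opening $1,193.29; interest $31.03 → $1,224.32; payment $192.00; balance $1,032.32
Installment 6: opening $1,032.32; interest $26.84 → $1,059.16; payment $192.00; balance $867.16
Installment 7: opening $867.16; interest $22.55 → $889.71; payment $192.00; balance $697.71
Installment 8: opening $697.71; interest $18.14 → $715.85; payment $192.00; balance $523.85
Installment 9: opening $523.85; interest $13.62 → $537.47; payment $192.00; balance $345.47
Installment 10: opening $345.47; interest $8.98 → $354.45; payment $192.00; balance $162.45
Installment 11: opening $162.45; interest $4.22 → $166.67; payment $166.67; balance $0.00
Total paid: $2,395.06

$2,395.06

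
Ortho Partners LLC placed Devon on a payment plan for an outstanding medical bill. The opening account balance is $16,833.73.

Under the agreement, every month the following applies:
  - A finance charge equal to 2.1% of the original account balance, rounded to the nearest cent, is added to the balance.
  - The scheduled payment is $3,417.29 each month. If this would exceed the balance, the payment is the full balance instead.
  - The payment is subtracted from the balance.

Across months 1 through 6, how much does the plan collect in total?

# | Opening | Interest | Payment | End bal
1 | $16,833.73 | $353.51 | $3,417.29 | $13,769.95
2 | $13,769.95 | $353.51 | $3,417.29 | $10,706.17
3 | $10,706.17 | $353.51 | $3,417.29 | $7,642.39
4 | $7,642.39 | $353.51 | $3,417.29 | $4,578.61
5 | $4,578.61 | $353.51 | $3,417.29 | $1,514.83
6 | $1,514.83 | $353.51 | $1,868.34 | $0.00
Total paid: $18,954.79

$18,954.79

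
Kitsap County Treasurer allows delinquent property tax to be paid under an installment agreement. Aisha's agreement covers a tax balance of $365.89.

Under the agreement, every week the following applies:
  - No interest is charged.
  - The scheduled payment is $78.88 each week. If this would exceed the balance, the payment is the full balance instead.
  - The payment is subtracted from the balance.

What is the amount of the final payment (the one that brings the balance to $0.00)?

Week 1: $365.89 − $78.88 → $287.01
Week 2: $287.01 − $78.88 → $208.13
Week 3: $208.13 − $78.88 → $129.25
Week 4: $129.25 − $78.88 → $50.37
Week 5: $50.37 − $50.37 → $0.00

$50.37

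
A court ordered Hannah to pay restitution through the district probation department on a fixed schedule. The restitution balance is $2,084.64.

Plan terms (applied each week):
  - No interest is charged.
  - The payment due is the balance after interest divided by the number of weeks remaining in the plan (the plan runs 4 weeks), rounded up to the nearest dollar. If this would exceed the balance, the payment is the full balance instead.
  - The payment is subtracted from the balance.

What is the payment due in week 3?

Week 1: opening $2,084.64; payment $522.00; balance $1,562.64
Week 2: opening $1,562.64; payment $521.00; balance $1,041.64
Week 3: opening $1,041.64; payment $521.00; balance $520.64

$521.00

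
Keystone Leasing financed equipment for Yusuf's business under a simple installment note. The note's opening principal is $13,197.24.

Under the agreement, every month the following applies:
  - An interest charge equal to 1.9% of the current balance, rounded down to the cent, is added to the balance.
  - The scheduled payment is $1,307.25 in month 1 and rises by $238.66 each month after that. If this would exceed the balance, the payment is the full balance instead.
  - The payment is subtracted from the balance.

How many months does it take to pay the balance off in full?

# | Opening | Interest | Payment | End bal
1 | $13,197.24 | $250.74 | $1,307.25 | $12,140.73
2 | $12,140.73 | $230.67 | $1,545.91 | $10,825.49
3 | $10,825.49 | $205.68 | $1,784.57 | $9,246.60
4 | $9,246.60 | $175.68 | $2,023.23 | $7,399.05
5 | $7,399.05 | $140.58 | $2,261.89 | $5,277.74
6 | $5,277.74 | $100.27 | $2,500.55 | $2,877.46
7 | $2,877.46 | $54.67 | $2,739.21 | $192.92
8 | $192.92 | $3.66 | $196.58 | $0.00
Balance reaches $0.00 in month 8.

8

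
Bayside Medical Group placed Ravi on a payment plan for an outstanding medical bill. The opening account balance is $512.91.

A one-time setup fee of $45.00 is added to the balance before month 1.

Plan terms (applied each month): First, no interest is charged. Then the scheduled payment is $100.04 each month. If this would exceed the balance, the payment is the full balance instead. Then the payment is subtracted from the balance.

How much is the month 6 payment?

Month 1: opening $557.91; payment $100.04; balance $457.87
Month 2: opening $457.87; payment $100.04; balance $357.83
Month 3: opening $357.83; payment $100.04; balance $257.79
Month 4: opening $257.79; payment $100.04; balance $157.75
Month 5: opening $157.75; payment $100.04; balance $57.71
Month 6: opening $57.71; payment $57.71; balance $0.00

$57.71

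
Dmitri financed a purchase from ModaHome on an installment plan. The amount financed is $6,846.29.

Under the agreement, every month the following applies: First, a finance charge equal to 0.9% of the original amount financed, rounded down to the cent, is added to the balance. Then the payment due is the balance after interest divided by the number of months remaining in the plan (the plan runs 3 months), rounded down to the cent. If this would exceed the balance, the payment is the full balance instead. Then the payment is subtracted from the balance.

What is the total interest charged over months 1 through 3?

$184.83

# | Opening | Interest | Payment | End bal
1 | $6,846.29 | $61.61 | $2,302.63 | $4,605.27
2 | $4,605.27 | $61.61 | $2,333.44 | $2,333.44
3 | $2,333.44 | $61.61 | $2,395.05 | $0.00
Total interest: $61.61 + $61.61 + $61.61 = $184.83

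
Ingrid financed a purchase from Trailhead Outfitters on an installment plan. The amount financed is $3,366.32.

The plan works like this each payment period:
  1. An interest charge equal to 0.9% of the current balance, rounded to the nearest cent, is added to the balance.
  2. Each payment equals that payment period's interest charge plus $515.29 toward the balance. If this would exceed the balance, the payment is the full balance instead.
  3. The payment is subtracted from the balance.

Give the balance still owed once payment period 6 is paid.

$274.58

Payment period 1: opening $3,366.32; interest $30.30 → $3,396.62; payment $545.59; balance $2,851.03
Payment period 2: opening $2,851.03; interest $25.66 → $2,876.69; payment $540.95; balance $2,335.74
Payment period 3: opening $2,335.74; interest $21.02 → $2,356.76; payment $536.31; balance $1,820.45
Payment period 4: opening $1,820.45; interest $16.38 → $1,836.83; payment $531.67; balance $1,305.16
Payment period 5: opening $1,305.16; interest $11.75 → $1,316.91; payment $527.04; balance $789.87
Payment period 6: opening $789.87; interest $7.11 → $796.98; payment $522.40; balance $274.58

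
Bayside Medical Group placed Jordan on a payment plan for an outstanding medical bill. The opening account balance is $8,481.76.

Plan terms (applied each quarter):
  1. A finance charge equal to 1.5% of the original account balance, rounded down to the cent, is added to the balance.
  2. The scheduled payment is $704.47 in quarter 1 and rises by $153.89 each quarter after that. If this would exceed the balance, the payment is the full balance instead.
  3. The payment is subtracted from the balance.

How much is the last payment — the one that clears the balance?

$1,336.54

Quarter 1: opening $8,481.76; interest $127.22 → $8,608.98; payment $704.47; balance $7,904.51
Quarter 2: opening $7,904.51; interest $127.22 → $8,031.73; payment $858.36; balance $7,173.37
Quarter 3: opening $7,173.37; interest $127.22 → $7,300.59; payment $1,012.25; balance $6,288.34
Quarter 4: opening $6,288.34; interest $127.22 → $6,415.56; payment $1,166.14; balance $5,249.42
Quarter 5: opening $5,249.42; interest $127.22 → $5,376.64; payment $1,320.03; balance $4,056.61
Quarter 6: opening $4,056.61; interest $127.22 → $4,183.83; payment $1,473.92; balance $2,709.91
Quarter 7: opening $2,709.91; interest $127.22 → $2,837.13; payment $1,627.81; balance $1,209.32
Quarter 8: opening $1,209.32; interest $127.22 → $1,336.54; payment $1,336.54; balance $0.00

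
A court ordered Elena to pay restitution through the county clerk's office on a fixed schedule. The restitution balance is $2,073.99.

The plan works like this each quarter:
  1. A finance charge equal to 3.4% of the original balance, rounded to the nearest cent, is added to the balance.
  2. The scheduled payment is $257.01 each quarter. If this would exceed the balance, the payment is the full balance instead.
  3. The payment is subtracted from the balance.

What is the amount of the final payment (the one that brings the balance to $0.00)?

Quarter 1: opening $2,073.99; interest $70.52 → $2,144.51; payment $257.01; balance $1,887.50
Quarter 2: opening $1,887.50; interest $70.52 → $1,958.02; payment $257.01; balance $1,701.01
Quarter 3: opening $1,701.01; interest $70.52 → $1,771.53; payment $257.01; balance $1,514.52
Quarter 4: opening $1,514.52; interest $70.52 → $1,585.04; payment $257.01; balance $1,328.03
Quarter 5: opening $1,328.03; interest $70.52 → $1,398.55; payment $257.01; balance $1,141.54
Quarter 6: opening $1,141.54; interest $70.52 → $1,212.06; payment $257.01; balance $955.05
Quarter 7: opening $955.05; interest $70.52 → $1,025.57; payment $257.01; balance $768.56
Quarter 8: opening $768.56; interest $70.52 → $839.08; payment $257.01; balance $582.07
Quarter 9: opening $582.07; interest $70.52 → $652.59; payment $257.01; balance $395.58
Quarter 10: opening $395.58; interest $70.52 → $466.10; payment $257.01; balance $209.09
Quarter 11: opening $209.09; interest $70.52 → $279.61; payment $257.01; balance $22.60
Quarter 12: opening $22.60; interest $70.52 → $93.12; payment $93.12; balance $0.00

$93.12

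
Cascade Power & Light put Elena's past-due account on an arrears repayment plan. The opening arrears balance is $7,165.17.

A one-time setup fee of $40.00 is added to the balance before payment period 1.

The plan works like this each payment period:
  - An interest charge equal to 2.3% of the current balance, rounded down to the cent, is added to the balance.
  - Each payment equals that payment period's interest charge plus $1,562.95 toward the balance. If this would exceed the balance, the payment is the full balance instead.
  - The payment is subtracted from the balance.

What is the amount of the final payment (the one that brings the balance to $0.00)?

Payment period 1: $7,205.17 +$165.71 interest = $7,370.88; pay $1,728.66 → $5,642.22
Payment period 2: $5,642.22 +$129.77 interest = $5,771.99; pay $1,692.72 → $4,079.27
Payment period 3: $4,079.27 +$93.82 interest = $4,173.09; pay $1,656.77 → $2,516.32
Payment period 4: $2,516.32 +$57.87 interest = $2,574.19; pay $1,620.82 → $953.37
Payment period 5: $953.37 +$21.92 interest = $975.29; pay $975.29 → $0.00

$975.29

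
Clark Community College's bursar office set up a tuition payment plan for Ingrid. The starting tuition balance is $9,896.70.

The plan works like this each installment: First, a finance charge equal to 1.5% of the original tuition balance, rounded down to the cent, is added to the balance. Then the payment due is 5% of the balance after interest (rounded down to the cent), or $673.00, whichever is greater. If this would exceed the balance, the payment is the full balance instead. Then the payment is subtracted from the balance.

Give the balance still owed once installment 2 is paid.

Installment 1: opening $9,896.70; interest $148.45 → $10,045.15; payment $673.00; balance $9,372.15
Installment 2: opening $9,372.15; interest $148.45 → $9,520.60; payment $673.00; balance $8,847.60

$8,847.60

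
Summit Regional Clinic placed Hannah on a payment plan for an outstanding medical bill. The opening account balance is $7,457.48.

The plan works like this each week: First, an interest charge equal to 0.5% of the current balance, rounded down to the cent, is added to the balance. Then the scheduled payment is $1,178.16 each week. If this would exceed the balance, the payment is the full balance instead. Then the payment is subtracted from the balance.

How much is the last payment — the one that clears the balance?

$528.70

Week 1: $7,457.48 +$37.28 interest = $7,494.76; pay $1,178.16 → $6,316.60
Week 2: $6,316.60 +$31.58 interest = $6,348.18; pay $1,178.16 → $5,170.02
Week 3: $5,170.02 +$25.85 interest = $5,195.87; pay $1,178.16 → $4,017.71
Week 4: $4,017.71 +$20.08 interest = $4,037.79; pay $1,178.16 → $2,859.63
Week 5: $2,859.63 +$14.29 interest = $2,873.92; pay $1,178.16 → $1,695.76
Week 6: $1,695.76 +$8.47 interest = $1,704.23; pay $1,178.16 → $526.07
Week 7: $526.07 +$2.63 interest = $528.70; pay $528.70 → $0.00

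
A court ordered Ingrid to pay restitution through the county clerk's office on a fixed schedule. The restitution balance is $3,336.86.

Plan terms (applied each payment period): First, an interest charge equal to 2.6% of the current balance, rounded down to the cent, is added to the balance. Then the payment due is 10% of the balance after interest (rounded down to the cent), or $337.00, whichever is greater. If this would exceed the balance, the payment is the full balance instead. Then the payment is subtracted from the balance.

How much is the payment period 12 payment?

$194.88

Payment period 1: opening $3,336.86; interest $86.75 → $3,423.61; payment $342.36; balance $3,081.25
Payment period 2: opening $3,081.25; interest $80.11 → $3,161.36; payment $337.00; balance $2,824.36
Payment period 3: opening $2,824.36; interest $73.43 → $2,897.79; payment $337.00; balance $2,560.79
Payment period 4: opening $2,560.79; interest $66.58 → $2,627.37; payment $337.00; balance $2,290.37
Payment period 5: opening $2,290.37; interest $59.54 → $2,349.91; payment $337.00; balance $2,012.91
Payment period 6: opening $2,012.91; interest $52.33 → $2,065.24; payment $337.00; balance $1,728.24
Payment period 7: opening $1,728.24; interest $44.93 → $1,773.17; payment $337.00; balance $1,436.17
Payment period 8: opening $1,436.17; interest $37.34 → $1,473.51; payment $337.00; balance $1,136.51
Payment period 9: opening $1,136.51; interest $29.54 → $1,166.05; payment $337.00; balance $829.05
Payment period 10: opening $829.05; interest $21.55 → $850.60; payment $337.00; balance $513.60
Payment period 11: opening $513.60; interest $13.35 → $526.95; payment $337.00; balance $189.95
Payment period 12: opening $189.95; interest $4.93 → $194.88; payment $194.88; balance $0.00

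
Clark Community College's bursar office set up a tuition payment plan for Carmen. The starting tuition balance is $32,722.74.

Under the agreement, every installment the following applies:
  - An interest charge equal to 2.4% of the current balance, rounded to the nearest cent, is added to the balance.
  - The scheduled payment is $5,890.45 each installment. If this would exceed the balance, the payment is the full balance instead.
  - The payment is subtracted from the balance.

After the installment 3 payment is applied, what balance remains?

$17,036.92

# | Opening | Interest | Payment | End bal
1 | $32,722.74 | $785.35 | $5,890.45 | $27,617.64
2 | $27,617.64 | $662.82 | $5,890.45 | $22,390.01
3 | $22,390.01 | $537.36 | $5,890.45 | $17,036.92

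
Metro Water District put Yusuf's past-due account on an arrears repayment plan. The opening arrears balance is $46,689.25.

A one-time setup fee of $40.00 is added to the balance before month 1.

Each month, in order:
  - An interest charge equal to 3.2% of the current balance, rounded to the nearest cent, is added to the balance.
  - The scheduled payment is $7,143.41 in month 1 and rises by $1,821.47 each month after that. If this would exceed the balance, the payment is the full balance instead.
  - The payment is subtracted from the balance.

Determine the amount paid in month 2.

$8,964.88

Month 1: opening $46,729.25; interest $1,495.34 → $48,224.59; payment $7,143.41; balance $41,081.18
Month 2: opening $41,081.18; interest $1,314.60 → $42,395.78; payment $8,964.88; balance $33,430.90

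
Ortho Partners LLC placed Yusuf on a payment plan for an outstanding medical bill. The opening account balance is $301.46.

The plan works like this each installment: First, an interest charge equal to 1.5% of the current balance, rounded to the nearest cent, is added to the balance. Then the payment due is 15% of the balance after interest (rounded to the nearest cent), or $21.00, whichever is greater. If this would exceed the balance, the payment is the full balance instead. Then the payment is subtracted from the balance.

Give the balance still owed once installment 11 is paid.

# | Opening | Interest | Payment | End bal
1 | $301.46 | $4.52 | $45.90 | $260.08
2 | $260.08 | $3.90 | $39.60 | $224.38
3 | $224.38 | $3.37 | $34.16 | $193.59
4 | $193.59 | $2.90 | $29.47 | $167.02
5 | $167.02 | $2.51 | $25.43 | $144.10
6 | $144.10 | $2.16 | $21.94 | $124.32
7 | $124.32 | $1.86 | $21.00 | $105.18
8 | $105.18 | $1.58 | $21.00 | $85.76
9 | $85.76 | $1.29 | $21.00 | $66.05
10 | $66.05 | $0.99 | $21.00 | $46.04
11 | $46.04 | $0.69 | $21.00 | $25.73

$25.73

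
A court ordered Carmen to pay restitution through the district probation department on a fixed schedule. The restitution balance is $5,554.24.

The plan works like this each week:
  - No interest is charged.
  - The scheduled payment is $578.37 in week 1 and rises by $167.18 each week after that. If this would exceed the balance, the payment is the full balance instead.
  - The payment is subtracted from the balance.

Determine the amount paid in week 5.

Week 1: opening $5,554.24; payment $578.37; balance $4,975.87
Week 2: opening $4,975.87; payment $745.55; balance $4,230.32
Week 3: opening $4,230.32; payment $912.73; balance $3,317.59
Week 4: opening $3,317.59; payment $1,079.91; balance $2,237.68
Week 5: opening $2,237.68; payment $1,247.09; balance $990.59

$1,247.09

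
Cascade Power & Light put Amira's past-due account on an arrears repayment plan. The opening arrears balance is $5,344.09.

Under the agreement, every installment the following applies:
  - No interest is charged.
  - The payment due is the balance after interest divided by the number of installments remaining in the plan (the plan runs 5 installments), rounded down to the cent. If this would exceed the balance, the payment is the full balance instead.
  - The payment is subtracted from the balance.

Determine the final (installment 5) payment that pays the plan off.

Installment 1: opening $5,344.09; payment $1,068.81; balance $4,275.28
Installment 2: opening $4,275.28; payment $1,068.82; balance $3,206.46
Installment 3: opening $3,206.46; payment $1,068.82; balance $2,137.64
Installment 4: opening $2,137.64; payment $1,068.82; balance $1,068.82
Installment 5: opening $1,068.82; payment $1,068.82; balance $0.00

$1,068.82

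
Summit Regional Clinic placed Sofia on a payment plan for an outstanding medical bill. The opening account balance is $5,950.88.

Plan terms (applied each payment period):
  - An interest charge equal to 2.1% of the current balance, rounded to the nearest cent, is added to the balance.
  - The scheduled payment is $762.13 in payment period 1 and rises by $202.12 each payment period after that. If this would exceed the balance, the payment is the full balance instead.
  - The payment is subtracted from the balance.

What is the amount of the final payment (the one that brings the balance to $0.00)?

$576.19

Payment period 1: $5,950.88 +$124.97 interest = $6,075.85; pay $762.13 → $5,313.72
Payment period 2: $5,313.72 +$111.59 interest = $5,425.31; pay $964.25 → $4,461.06
Payment period 3: $4,461.06 +$93.68 interest = $4,554.74; pay $1,166.37 → $3,388.37
Payment period 4: $3,388.37 +$71.16 interest = $3,459.53; pay $1,368.49 → $2,091.04
Payment period 5: $2,091.04 +$43.91 interest = $2,134.95; pay $1,570.61 → $564.34
Payment period 6: $564.34 +$11.85 interest = $576.19; pay $576.19 → $0.00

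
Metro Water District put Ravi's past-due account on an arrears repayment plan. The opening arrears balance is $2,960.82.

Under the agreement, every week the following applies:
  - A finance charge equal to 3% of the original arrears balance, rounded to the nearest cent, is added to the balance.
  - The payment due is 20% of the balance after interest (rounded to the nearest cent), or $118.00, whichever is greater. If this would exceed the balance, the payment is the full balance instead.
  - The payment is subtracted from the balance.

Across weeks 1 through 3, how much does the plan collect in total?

Week 1: $2,960.82 +$88.82 interest = $3,049.64; pay $609.93 → $2,439.71
Week 2: $2,439.71 +$88.82 interest = $2,528.53; pay $505.71 → $2,022.82
Week 3: $2,022.82 +$88.82 interest = $2,111.64; pay $422.33 → $1,689.31
Total paid: $1,537.97

$1,537.97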